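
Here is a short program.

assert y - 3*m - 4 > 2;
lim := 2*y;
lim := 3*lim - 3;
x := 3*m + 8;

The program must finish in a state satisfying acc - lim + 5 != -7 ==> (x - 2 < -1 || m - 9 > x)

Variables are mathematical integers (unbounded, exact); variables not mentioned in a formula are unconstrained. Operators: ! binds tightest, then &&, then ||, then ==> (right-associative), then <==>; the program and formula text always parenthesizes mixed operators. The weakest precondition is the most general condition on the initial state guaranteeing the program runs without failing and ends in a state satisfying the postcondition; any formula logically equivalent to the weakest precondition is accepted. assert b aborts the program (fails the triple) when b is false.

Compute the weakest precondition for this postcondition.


Working backward. After the program, the postcondition acc - lim + 5 != -7 ==> (x - 2 < -1 || m - 9 > x) must hold; in canonical form it is acc != lim - 12 ==> (x < 1 || m > x + 9).
Before x := 3*m + 8: acc != lim - 12 ==> (3*m < -7 || 2*m < -17)
Before lim := 3*lim - 3: acc != 3*lim - 15 ==> (3*m < -7 || 2*m < -17)
Before lim := 2*y: acc != 6*y - 15 ==> (3*m < -7 || 2*m < -17)
Before assert y - 3*m - 4 > 2: y > 3*m + 6 && (acc != 6*y - 15 ==> (3*m < -7 || 2*m < -17))
Answer: WP = y > 3*m + 6 && (acc != 6*y - 15 ==> (3*m < -7 || 2*m < -17))


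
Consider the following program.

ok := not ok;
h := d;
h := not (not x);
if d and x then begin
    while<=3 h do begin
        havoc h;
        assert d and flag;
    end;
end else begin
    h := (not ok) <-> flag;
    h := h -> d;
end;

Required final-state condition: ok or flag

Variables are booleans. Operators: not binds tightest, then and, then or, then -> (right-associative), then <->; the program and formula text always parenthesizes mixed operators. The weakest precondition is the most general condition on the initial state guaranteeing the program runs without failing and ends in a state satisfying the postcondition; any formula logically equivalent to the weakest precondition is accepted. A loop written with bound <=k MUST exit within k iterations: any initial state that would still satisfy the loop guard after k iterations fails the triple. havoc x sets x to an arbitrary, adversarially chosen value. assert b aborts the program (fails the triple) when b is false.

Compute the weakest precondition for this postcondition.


Working backward. After the program, ok or flag must hold.
Then branch requires (not h) and ((not h) -> (ok or flag)); else branch requires ok or flag.
Before the if: ((d and x) -> ((not h) and ((not h) -> (ok or flag)))) and ((not (d and x)) -> (ok or flag))
Before h := not (not x): ((d and x) -> ((not x) and ((not x) -> (ok or flag)))) and ((not (d and x)) -> (ok or flag))
Before h := d: ((d and x) -> ((not x) and ((not x) -> (ok or flag)))) and ((not (d and x)) -> (ok or flag))
Before ok := not ok: ((d and x) -> ((not x) and ((not x) -> ((not ok) or flag)))) and ((not (d and x)) -> ((not ok) or flag))
Answer: WP = ((d and x) -> ((not x) and ((not x) -> ((not ok) or flag)))) and ((not (d and x)) -> ((not ok) or flag))


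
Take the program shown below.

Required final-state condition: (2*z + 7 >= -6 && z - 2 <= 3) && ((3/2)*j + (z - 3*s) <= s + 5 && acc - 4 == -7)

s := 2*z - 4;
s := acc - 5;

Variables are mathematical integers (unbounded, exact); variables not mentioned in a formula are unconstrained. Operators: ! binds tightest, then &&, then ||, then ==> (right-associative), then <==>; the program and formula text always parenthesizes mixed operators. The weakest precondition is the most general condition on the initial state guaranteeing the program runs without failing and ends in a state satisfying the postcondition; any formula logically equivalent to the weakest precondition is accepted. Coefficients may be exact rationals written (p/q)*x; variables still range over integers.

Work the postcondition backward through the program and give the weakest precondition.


Working backward. After the program, the postcondition (2*z + 7 >= -6 && z - 2 <= 3) && ((3/2)*j + (z - 3*s) <= s + 5 && acc - 4 == -7) must hold; in canonical form it is 2*z >= -13 && z <= 5 && (3/2)*j + z <= 4*s + 5 && acc == -3.
Before s := acc - 5: 2*z >= -13 && z <= 5 && (3/2)*j + z <= 4*acc - 15 && acc == -3
Before s := 2*z - 4: 2*z >= -13 && z <= 5 && (3/2)*j + z <= 4*acc - 15 && acc == -3
Answer: WP = 2*z >= -13 && z <= 5 && (3/2)*j + z <= 4*acc - 15 && acc == -3


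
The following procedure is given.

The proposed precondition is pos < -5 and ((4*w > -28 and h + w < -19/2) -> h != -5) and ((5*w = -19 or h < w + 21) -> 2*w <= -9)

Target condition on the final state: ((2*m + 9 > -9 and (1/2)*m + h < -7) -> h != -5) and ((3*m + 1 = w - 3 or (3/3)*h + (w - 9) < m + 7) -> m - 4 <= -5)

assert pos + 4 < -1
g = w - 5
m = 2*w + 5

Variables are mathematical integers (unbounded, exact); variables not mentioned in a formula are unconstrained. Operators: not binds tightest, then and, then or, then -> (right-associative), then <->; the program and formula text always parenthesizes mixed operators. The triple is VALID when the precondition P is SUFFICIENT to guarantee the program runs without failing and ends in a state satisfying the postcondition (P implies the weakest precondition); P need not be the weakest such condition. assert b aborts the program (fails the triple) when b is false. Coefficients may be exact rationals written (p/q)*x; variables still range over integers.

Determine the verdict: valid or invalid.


Working backward. After the program, the postcondition ((2*m + 9 > -9 and (1/2)*m + h < -7) -> h != -5) and ((3*m + 1 = w - 3 or (3/3)*h + (w - 9) < m + 7) -> m - 4 <= -5) must hold; in canonical form it is ((2*m > -18 and h + (1/2)*m < -7) -> h != -5) and ((3*m = w - 4 or h + w < m + 16) -> m <= -1).
Before m := 2*w + 5: ((4*w > -28 and h + w < -19/2) -> h != -5) and ((5*w = -19 or h < w + 21) -> 2*w <= -6)
Before g := w - 5: ((4*w > -28 and h + w < -19/2) -> h != -5) and ((5*w = -19 or h < w + 21) -> 2*w <= -6)
Before assert pos + 4 < -1: pos < -5 and ((4*w > -28 and h + w < -19/2) -> h != -5) and ((5*w = -19 or h < w + 21) -> 2*w <= -6)
The weakest precondition is pos < -5 and ((4*w > -28 and h + w < -19/2) -> h != -5) and ((5*w = -19 or h < w + 21) -> 2*w <= -6).
Check whether pos < -5 and ((4*w > -28 and h + w < -19/2) -> h != -5) and ((5*w = -19 or h < w + 21) -> 2*w <= -9) implies it.
Every state satisfying the precondition satisfies the weakest precondition: the implication holds.
Answer: valid


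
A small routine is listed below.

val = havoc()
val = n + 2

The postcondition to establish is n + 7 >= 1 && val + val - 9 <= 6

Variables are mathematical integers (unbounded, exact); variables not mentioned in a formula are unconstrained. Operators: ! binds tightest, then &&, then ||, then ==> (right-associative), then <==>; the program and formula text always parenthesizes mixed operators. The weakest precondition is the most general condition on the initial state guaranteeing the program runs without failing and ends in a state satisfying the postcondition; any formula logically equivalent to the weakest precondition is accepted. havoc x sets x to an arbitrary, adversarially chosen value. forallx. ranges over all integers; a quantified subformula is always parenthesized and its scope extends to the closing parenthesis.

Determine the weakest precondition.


Working backward. After the program, the postcondition n + 7 >= 1 && val + val - 9 <= 6 must hold; in canonical form it is n >= -6 && 2*val <= 15.
Before val := n + 2: n >= -6 && 2*n <= 11
Before havoc val: n >= -6 && 2*n <= 11
Answer: WP = n >= -6 && 2*n <= 11


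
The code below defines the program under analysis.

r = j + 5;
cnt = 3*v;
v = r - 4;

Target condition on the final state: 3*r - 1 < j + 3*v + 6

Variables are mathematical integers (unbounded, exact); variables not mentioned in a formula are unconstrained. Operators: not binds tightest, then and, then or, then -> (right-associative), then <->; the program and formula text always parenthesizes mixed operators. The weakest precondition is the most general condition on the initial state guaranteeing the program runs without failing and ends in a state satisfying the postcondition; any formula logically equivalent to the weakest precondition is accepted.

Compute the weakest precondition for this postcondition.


Working backward. After the program, the postcondition 3*r - 1 < j + 3*v + 6 must hold; in canonical form it is 3*r < j + 3*v + 7.
Before v := r - 4: j > 5
Before cnt := 3*v: j > 5
Before r := j + 5: j > 5
Answer: WP = j > 5


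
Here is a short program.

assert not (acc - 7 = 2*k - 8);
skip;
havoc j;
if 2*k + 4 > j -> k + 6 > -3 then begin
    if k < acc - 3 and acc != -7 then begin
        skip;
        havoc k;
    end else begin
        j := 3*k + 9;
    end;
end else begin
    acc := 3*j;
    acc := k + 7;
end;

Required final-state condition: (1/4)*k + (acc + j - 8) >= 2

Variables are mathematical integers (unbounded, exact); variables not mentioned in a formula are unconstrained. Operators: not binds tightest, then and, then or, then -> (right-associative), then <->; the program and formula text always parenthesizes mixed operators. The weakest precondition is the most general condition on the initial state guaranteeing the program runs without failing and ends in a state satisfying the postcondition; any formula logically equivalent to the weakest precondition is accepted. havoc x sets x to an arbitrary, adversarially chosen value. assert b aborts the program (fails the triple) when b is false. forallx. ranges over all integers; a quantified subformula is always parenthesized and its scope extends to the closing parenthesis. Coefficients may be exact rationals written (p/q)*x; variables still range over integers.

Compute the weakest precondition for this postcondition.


Working backward. After the program, the postcondition (1/4)*k + (acc + j - 8) >= 2 must hold; in canonical form it is acc + j + (1/4)*k >= 10.
Then branch requires ((k < acc - 3 and acc != -7) -> (forall k_1. acc + j + (1/4)*k_1 >= 10)) and ((not (k < acc - 3 and acc != -7)) -> acc + (13/4)*k >= 1); else branch requires j + (5/4)*k >= 3.
Before the if: ((2*k > j - 4 -> k > -9) -> (((k < acc - 3 and acc != -7) -> (forall k_1. acc + j + (1/4)*k_1 >= 10)) and ((not (k < acc - 3 and acc != -7)) -> acc + (13/4)*k >= 1))) and ((not (2*k > j - 4 -> k > -9)) -> j + (5/4)*k >= 3)
Before havoc j: forall j_1. (((2*k > j_1 - 4 -> k > -9) -> (((k < acc - 3 and acc != -7) -> (forall k_1. acc + j_1 + (1/4)*k_1 >= 10)) and ((not (k < acc - 3 and acc != -7)) -> acc + (13/4)*k >= 1))) and ((not (2*k > j_1 - 4 -> k > -9)) -> j_1 + (5/4)*k >= 3))
Before skip: forall j_1. (((2*k > j_1 - 4 -> k > -9) -> (((k < acc - 3 and acc != -7) -> (forall k_1. acc + j_1 + (1/4)*k_1 >= 10)) and ((not (k < acc - 3 and acc != -7)) -> acc + (13/4)*k >= 1))) and ((not (2*k > j_1 - 4 -> k > -9)) -> j_1 + (5/4)*k >= 3))
Before assert not (acc - 7 = 2*k - 8): (not (acc = 2*k - 1)) and (forall j_1. (((2*k > j_1 - 4 -> k > -9) -> (((k < acc - 3 and acc != -7) -> (forall k_1. acc + j_1 + (1/4)*k_1 >= 10)) and ((not (k < acc - 3 and acc != -7)) -> acc + (13/4)*k >= 1))) and ((not (2*k > j_1 - 4 -> k > -9)) -> j_1 + (5/4)*k >= 3)))
Answer: WP = (not (acc = 2*k - 1)) and (forall j_1. (((2*k > j_1 - 4 -> k > -9) -> (((k < acc - 3 and acc != -7) -> (forall k_1. acc + j_1 + (1/4)*k_1 >= 10)) and ((not (k < acc - 3 and acc != -7)) -> acc + (13/4)*k >= 1))) and ((not (2*k > j_1 - 4 -> k > -9)) -> j_1 + (5/4)*k >= 3)))


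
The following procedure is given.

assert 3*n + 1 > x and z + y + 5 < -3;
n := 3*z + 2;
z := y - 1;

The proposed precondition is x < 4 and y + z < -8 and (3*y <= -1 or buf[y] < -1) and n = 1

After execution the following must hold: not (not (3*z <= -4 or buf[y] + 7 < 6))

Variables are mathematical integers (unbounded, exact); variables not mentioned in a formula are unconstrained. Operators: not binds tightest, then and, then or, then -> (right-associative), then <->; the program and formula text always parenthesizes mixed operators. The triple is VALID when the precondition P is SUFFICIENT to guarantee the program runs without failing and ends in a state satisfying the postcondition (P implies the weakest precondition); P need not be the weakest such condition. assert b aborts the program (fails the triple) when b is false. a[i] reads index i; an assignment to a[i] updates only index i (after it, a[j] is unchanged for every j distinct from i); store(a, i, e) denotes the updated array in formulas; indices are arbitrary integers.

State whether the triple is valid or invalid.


Working backward. After the program, the postcondition not (not (3*z <= -4 or buf[y] + 7 < 6)) must hold; in canonical form it is 3*z <= -4 or buf[y] < -1.
Before z := y - 1: 3*y <= -1 or buf[y] < -1
Before n := 3*z + 2: 3*y <= -1 or buf[y] < -1
Before assert 3*n + 1 > x and z + y + 5 < -3: 3*n > x - 1 and y + z < -8 and (3*y <= -1 or buf[y] < -1)
The weakest precondition is 3*n > x - 1 and y + z < -8 and (3*y <= -1 or buf[y] < -1).
Check whether x < 4 and y + z < -8 and (3*y <= -1 or buf[y] < -1) and n = 1 implies it.
Every state satisfying the precondition satisfies the weakest precondition: the implication holds.
Answer: valid


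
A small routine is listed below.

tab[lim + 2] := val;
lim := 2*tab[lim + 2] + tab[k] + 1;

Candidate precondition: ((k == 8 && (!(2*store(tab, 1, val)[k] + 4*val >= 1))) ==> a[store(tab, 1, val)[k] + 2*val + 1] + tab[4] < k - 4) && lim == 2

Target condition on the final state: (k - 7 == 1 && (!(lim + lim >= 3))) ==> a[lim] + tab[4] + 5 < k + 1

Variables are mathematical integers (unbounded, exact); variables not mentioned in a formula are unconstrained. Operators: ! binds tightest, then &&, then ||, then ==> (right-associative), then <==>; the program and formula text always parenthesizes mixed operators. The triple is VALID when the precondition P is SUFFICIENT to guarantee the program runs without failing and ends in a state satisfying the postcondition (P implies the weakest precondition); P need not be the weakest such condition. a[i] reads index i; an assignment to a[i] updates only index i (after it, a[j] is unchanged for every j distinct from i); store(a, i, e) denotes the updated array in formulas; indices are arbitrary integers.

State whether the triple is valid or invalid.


Working backward. After the program, the postcondition (k - 7 == 1 && (!(lim + lim >= 3))) ==> a[lim] + tab[4] + 5 < k + 1 must hold; in canonical form it is (k == 8 && (!(2*lim >= 3))) ==> a[lim] + tab[4] < k - 4.
Before lim := 2*tab[lim + 2] + tab[k] + 1: (k == 8 && (!(4*tab[lim + 2] + 2*tab[k] >= 1))) ==> a[2*tab[lim + 2] + tab[k] + 1] + tab[4] < k - 4
Before tab[lim + 2] := val: (k == 8 && (!(4*store(tab, lim + 2, val)[lim + 2] + 2*store(tab, lim + 2, val)[k] >= 1))) ==> a[2*store(tab, lim + 2, val)[lim + 2] + store(tab, lim + 2, val)[k] + 1] + store(tab, lim + 2, val)[4] < k - 4
The weakest precondition is (k == 8 && (!(4*store(tab, lim + 2, val)[lim + 2] + 2*store(tab, lim + 2, val)[k] >= 1))) ==> a[2*store(tab, lim + 2, val)[lim + 2] + store(tab, lim + 2, val)[k] + 1] + store(tab, lim + 2, val)[4] < k - 4.
Check whether ((k == 8 && (!(2*store(tab, 1, val)[k] + 4*val >= 1))) ==> a[store(tab, 1, val)[k] + 2*val + 1] + tab[4] < k - 4) && lim == 2 implies it.
Countermodel: at the initial state a = {[-34843] = 17426, [1] = 17426, [4] = 17426, [8] = 17426, elsewhere 17426}, k = 8, lim = 2, tab = {[-34843] = -17423, [1] = -17423, [4] = -17423, [8] = 0, elsewhere -17423}, val = -17422, the precondition holds but the weakest precondition fails.
Answer: invalid


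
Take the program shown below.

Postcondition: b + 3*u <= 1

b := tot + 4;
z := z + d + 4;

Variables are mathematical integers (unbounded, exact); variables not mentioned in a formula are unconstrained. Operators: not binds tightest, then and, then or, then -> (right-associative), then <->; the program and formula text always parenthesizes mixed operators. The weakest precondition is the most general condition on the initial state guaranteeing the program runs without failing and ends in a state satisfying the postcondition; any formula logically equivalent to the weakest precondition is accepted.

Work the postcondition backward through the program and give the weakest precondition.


Working backward. After the program, b + 3*u <= 1 must hold.
Before z := z + d + 4: b + 3*u <= 1
Before b := tot + 4: tot + 3*u <= -3
Answer: WP = tot + 3*u <= -3


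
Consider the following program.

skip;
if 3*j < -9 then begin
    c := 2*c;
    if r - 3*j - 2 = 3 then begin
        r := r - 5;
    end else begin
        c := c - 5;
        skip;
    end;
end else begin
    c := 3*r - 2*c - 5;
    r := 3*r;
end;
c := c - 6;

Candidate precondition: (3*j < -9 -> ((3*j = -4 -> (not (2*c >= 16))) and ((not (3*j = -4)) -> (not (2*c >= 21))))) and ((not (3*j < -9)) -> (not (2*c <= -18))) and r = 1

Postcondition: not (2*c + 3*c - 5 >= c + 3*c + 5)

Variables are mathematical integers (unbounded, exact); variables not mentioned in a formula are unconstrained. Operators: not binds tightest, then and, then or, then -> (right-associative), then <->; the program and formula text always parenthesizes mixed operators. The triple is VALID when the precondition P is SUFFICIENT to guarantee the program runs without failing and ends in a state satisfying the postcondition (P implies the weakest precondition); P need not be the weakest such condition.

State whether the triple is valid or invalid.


Working backward. After the program, the postcondition not (2*c + 3*c - 5 >= c + 3*c + 5) must hold; in canonical form it is not (c >= 10).
Before c := c - 6: not (c >= 16)
Then branch requires (r = 3*j + 5 -> (not (2*c >= 16))) and ((not (r = 3*j + 5)) -> (not (2*c >= 21))); else branch requires not (3*r >= 2*c + 21).
Before the if: (3*j < -9 -> ((r = 3*j + 5 -> (not (2*c >= 16))) and ((not (r = 3*j + 5)) -> (not (2*c >= 21))))) and ((not (3*j < -9)) -> (not (3*r >= 2*c + 21)))
Before skip: (3*j < -9 -> ((r = 3*j + 5 -> (not (2*c >= 16))) and ((not (r = 3*j + 5)) -> (not (2*c >= 21))))) and ((not (3*j < -9)) -> (not (3*r >= 2*c + 21)))
The weakest precondition is (3*j < -9 -> ((r = 3*j + 5 -> (not (2*c >= 16))) and ((not (r = 3*j + 5)) -> (not (2*c >= 21))))) and ((not (3*j < -9)) -> (not (3*r >= 2*c + 21))).
Check whether (3*j < -9 -> ((3*j = -4 -> (not (2*c >= 16))) and ((not (3*j = -4)) -> (not (2*c >= 21))))) and ((not (3*j < -9)) -> (not (2*c <= -18))) and r = 1 implies it.
Every state satisfying the precondition satisfies the weakest precondition: the implication holds.
Answer: valid


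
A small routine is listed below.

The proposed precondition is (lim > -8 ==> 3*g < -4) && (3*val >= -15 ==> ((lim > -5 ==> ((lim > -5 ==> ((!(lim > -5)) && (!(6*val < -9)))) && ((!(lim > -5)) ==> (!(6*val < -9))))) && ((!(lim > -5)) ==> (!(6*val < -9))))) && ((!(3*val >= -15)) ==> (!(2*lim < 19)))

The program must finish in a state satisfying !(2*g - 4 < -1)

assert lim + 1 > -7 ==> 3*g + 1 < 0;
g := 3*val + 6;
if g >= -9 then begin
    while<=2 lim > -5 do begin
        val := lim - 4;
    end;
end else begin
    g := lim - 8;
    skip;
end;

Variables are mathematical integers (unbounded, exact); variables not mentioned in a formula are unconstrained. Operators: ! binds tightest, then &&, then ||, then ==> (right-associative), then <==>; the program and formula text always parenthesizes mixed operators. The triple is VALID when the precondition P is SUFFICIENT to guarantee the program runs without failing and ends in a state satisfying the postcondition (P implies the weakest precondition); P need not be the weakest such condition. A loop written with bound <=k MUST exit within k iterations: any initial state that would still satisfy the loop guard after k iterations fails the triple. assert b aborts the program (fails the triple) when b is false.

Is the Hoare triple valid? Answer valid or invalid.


Working backward. After the program, the postcondition !(2*g - 4 < -1) must hold; in canonical form it is !(2*g < 3).
Then branch requires (lim > -5 ==> ((lim > -5 ==> ((!(lim > -5)) && (!(2*g < 3)))) && ((!(lim > -5)) ==> (!(2*g < 3))))) && ((!(lim > -5)) ==> (!(2*g < 3))); else branch requires !(2*lim < 19).
Before the if: (g >= -9 ==> ((lim > -5 ==> ((lim > -5 ==> ((!(lim > -5)) && (!(2*g < 3)))) && ((!(lim > -5)) ==> (!(2*g < 3))))) && ((!(lim > -5)) ==> (!(2*g < 3))))) && ((!(g >= -9)) ==> (!(2*lim < 19)))
Before g := 3*val + 6: (3*val >= -15 ==> ((lim > -5 ==> ((lim > -5 ==> ((!(lim > -5)) && (!(6*val < -9)))) && ((!(lim > -5)) ==> (!(6*val < -9))))) && ((!(lim > -5)) ==> (!(6*val < -9))))) && ((!(3*val >= -15)) ==> (!(2*lim < 19)))
Before assert lim + 1 > -7 ==> 3*g + 1 < 0: (lim > -8 ==> 3*g < -1) && (3*val >= -15 ==> ((lim > -5 ==> ((lim > -5 ==> ((!(lim > -5)) && (!(6*val < -9)))) && ((!(lim > -5)) ==> (!(6*val < -9))))) && ((!(lim > -5)) ==> (!(6*val < -9))))) && ((!(3*val >= -15)) ==> (!(2*lim < 19)))
The weakest precondition is (lim > -8 ==> 3*g < -1) && (3*val >= -15 ==> ((lim > -5 ==> ((lim > -5 ==> ((!(lim > -5)) && (!(6*val < -9)))) && ((!(lim > -5)) ==> (!(6*val < -9))))) && ((!(lim > -5)) ==> (!(6*val < -9))))) && ((!(3*val >= -15)) ==> (!(2*lim < 19))).
Check whether (lim > -8 ==> 3*g < -4) && (3*val >= -15 ==> ((lim > -5 ==> ((lim > -5 ==> ((!(lim > -5)) && (!(6*val < -9)))) && ((!(lim > -5)) ==> (!(6*val < -9))))) && ((!(lim > -5)) ==> (!(6*val < -9))))) && ((!(3*val >= -15)) ==> (!(2*lim < 19))) implies it.
Every state satisfying the precondition satisfies the weakest precondition: the implication holds.
Answer: valid


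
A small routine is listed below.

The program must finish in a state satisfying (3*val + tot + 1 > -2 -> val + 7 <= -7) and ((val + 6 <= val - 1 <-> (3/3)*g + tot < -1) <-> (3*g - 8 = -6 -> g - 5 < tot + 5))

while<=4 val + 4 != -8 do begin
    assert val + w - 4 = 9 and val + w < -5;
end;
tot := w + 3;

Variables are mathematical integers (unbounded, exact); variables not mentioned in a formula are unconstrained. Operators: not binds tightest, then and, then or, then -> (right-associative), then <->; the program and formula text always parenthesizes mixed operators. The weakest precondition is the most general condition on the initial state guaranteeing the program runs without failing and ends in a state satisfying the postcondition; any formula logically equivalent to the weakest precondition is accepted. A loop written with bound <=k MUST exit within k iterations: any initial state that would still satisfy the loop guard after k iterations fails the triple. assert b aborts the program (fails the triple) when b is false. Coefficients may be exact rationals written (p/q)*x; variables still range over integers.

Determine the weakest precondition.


Working backward. After the program, the postcondition (3*val + tot + 1 > -2 -> val + 7 <= -7) and ((val + 6 <= val - 1 <-> (3/3)*g + tot < -1) <-> (3*g - 8 = -6 -> g - 5 < tot + 5)) must hold; in canonical form it is (tot + 3*val > -3 -> val <= -14) and ((not (g + tot < -1)) <-> (3*g = 2 -> g < tot + 10)).
Before tot := w + 3: (3*val + w > -6 -> val <= -14) and ((not (g + w < -4)) <-> (3*g = 2 -> g < w + 13))
Before the loop (bound <=4), unroll the exhaustion recursion (WP_0 = exit-now case; WP_j = one more guarded iteration, up to j = 4):
  WP_0: (not (val != -12)) and (3*val + w > -6 -> val <= -14) and ((not (g + w < -4)) <-> (3*g = 2 -> g < w + 13))
  WP_1: (val != -12 -> (val + w = 13 and val + w < -5 and (not (val != -12)) and (3*val + w > -6 -> val <= -14) and ((not (g + w < -4)) <-> (3*g = 2 -> g < w + 13)))) and ((not (val != -12)) -> ((3*val + w > -6 -> val <= -14) and ((not (g + w < -4)) <-> (3*g = 2 -> g < w + 13))))
  WP_2: (val != -12 -> (val + w = 13 and val + w < -5 and (val != -12 -> (val + w = 13 and val + w < -5 and (not (val != -12)) and (3*val + w > -6 -> val <= -14) and ((not (g + w < -4)) <-> (3*g = 2 -> g < w + 13)))) and ((not (val != -12)) -> ((3*val + w > -6 -> val <= -14) and ((not (g + w < -4)) <-> (3*g = 2 -> g < w + 13)))))) and ((not (val != -12)) -> ((3*val + w > -6 -> val <= -14) and ((not (g + w < -4)) <-> (3*g = 2 -> g < w + 13))))
  WP_3: (val != -12 -> (val + w = 13 and val + w < -5 and (val != -12 -> (val + w = 13 and val + w < -5 and (val != -12 -> (val + w = 13 and val + w < -5 and (not (val != -12)) and (3*val + w > -6 -> val <= -14) and ((not (g + w < -4)) <-> (3*g = 2 -> g < w + 13)))) and ((not (val != -12)) -> ((3*val + w > -6 -> val <= -14) and ((not (g + w < -4)) <-> (3*g = 2 -> g < w + 13)))))) and ((not (val != -12)) -> ((3*val + w > -6 -> val <= -14) and ((not (g + w < -4)) <-> (3*g = 2 -> g < w + 13)))))) and ((not (val != -12)) -> ((3*val + w > -6 -> val <= -14) and ((not (g + w < -4)) <-> (3*g = 2 -> g < w + 13))))
  WP_4: (val != -12 -> (val + w = 13 and val + w < -5 and (val != -12 -> (val + w = 13 and val + w < -5 and (val != -12 -> (val + w = 13 and val + w < -5 and (val != -12 -> (val + w = 13 and val + w < -5 and (not (val != -12)) and (3*val + w > -6 -> val <= -14) and ((not (g + w < -4)) <-> (3*g = 2 -> g < w + 13)))) and ((not (val != -12)) -> ((3*val + w > -6 -> val <= -14) and ((not (g + w < -4)) <-> (3*g = 2 -> g < w + 13)))))) and ((not (val != -12)) -> ((3*val + w > -6 -> val <= -14) and ((not (g + w < -4)) <-> (3*g = 2 -> g < w + 13)))))) and ((not (val != -12)) -> ((3*val + w > -6 -> val <= -14) and ((not (g + w < -4)) <-> (3*g = 2 -> g < w + 13)))))) and ((not (val != -12)) -> ((3*val + w > -6 -> val <= -14) and ((not (g + w < -4)) <-> (3*g = 2 -> g < w + 13))))
So before the loop: (val != -12 -> (val + w = 13 and val + w < -5 and (val != -12 -> (val + w = 13 and val + w < -5 and (val != -12 -> (val + w = 13 and val + w < -5 and (val != -12 -> (val + w = 13 and val + w < -5 and (not (val != -12)) and (3*val + w > -6 -> val <= -14) and ((not (g + w < -4)) <-> (3*g = 2 -> g < w + 13)))) and ((not (val != -12)) -> ((3*val + w > -6 -> val <= -14) and ((not (g + w < -4)) <-> (3*g = 2 -> g < w + 13)))))) and ((not (val != -12)) -> ((3*val + w > -6 -> val <= -14) and ((not (g + w < -4)) <-> (3*g = 2 -> g < w + 13)))))) and ((not (val != -12)) -> ((3*val + w > -6 -> val <= -14) and ((not (g + w < -4)) <-> (3*g = 2 -> g < w + 13)))))) and ((not (val != -12)) -> ((3*val + w > -6 -> val <= -14) and ((not (g + w < -4)) <-> (3*g = 2 -> g < w + 13))))
Answer: WP = (val != -12 -> (val + w = 13 and val + w < -5 and (val != -12 -> (val + w = 13 and val + w < -5 and (val != -12 -> (val + w = 13 and val + w < -5 and (val != -12 -> (val + w = 13 and val + w < -5 and (not (val != -12)) and (3*val + w > -6 -> val <= -14) and ((not (g + w < -4)) <-> (3*g = 2 -> g < w + 13)))) and ((not (val != -12)) -> ((3*val + w > -6 -> val <= -14) and ((not (g + w < -4)) <-> (3*g = 2 -> g < w + 13)))))) and ((not (val != -12)) -> ((3*val + w > -6 -> val <= -14) and ((not (g + w < -4)) <-> (3*g = 2 -> g < w + 13)))))) and ((not (val != -12)) -> ((3*val + w > -6 -> val <= -14) and ((not (g + w < -4)) <-> (3*g = 2 -> g < w + 13)))))) and ((not (val != -12)) -> ((3*val + w > -6 -> val <= -14) and ((not (g + w < -4)) <-> (3*g = 2 -> g < w + 13))))


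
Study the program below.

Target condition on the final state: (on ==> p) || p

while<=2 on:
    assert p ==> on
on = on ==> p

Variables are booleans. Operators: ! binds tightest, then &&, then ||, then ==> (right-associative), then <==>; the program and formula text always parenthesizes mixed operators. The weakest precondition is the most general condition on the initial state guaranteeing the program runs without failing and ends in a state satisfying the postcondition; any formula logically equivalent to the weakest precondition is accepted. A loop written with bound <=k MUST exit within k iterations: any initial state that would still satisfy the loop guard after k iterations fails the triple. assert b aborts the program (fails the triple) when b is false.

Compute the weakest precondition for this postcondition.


Working backward. After the program, (on ==> p) || p must hold.
Before on := on ==> p: ((on ==> p) ==> p) || p
Before the loop (bound <=2), unroll the exhaustion recursion (WP_0 = exit-now case; WP_j = one more guarded iteration, up to j = 2):
  WP_0: (!on) && (((on ==> p) ==> p) || p)
  WP_1: (on ==> ((p ==> on) && (!on) && (((on ==> p) ==> p) || p))) && ((!on) ==> (((on ==> p) ==> p) || p))
  WP_2: (on ==> ((p ==> on) && (on ==> ((p ==> on) && (!on) && (((on ==> p) ==> p) || p))) && ((!on) ==> (((on ==> p) ==> p) || p)))) && ((!on) ==> (((on ==> p) ==> p) || p))
So before the loop: (on ==> ((p ==> on) && (on ==> ((p ==> on) && (!on) && (((on ==> p) ==> p) || p))) && ((!on) ==> (((on ==> p) ==> p) || p)))) && ((!on) ==> (((on ==> p) ==> p) || p))
Answer: WP = (on ==> ((p ==> on) && (on ==> ((p ==> on) && (!on) && (((on ==> p) ==> p) || p))) && ((!on) ==> (((on ==> p) ==> p) || p)))) && ((!on) ==> (((on ==> p) ==> p) || p))


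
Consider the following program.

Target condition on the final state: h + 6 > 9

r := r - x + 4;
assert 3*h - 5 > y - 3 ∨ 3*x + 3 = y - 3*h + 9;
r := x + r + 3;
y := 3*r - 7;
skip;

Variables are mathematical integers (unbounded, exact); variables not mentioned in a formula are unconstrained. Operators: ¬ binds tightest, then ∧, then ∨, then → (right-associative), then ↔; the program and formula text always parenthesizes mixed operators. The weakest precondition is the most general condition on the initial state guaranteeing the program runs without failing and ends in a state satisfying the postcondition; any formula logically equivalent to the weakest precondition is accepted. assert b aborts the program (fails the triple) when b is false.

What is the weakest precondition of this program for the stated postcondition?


Working backward. After the program, the postcondition h + 6 > 9 must hold; in canonical form it is h > 3.
Before skip: h > 3
Before y := 3*r - 7: h > 3
Before r := x + r + 3: h > 3
Before assert 3*h - 5 > y - 3 ∨ 3*x + 3 = y - 3*h + 9: (3*h > y + 2 ∨ 3*h + 3*x = y + 6) ∧ h > 3
Before r := r - x + 4: (3*h > y + 2 ∨ 3*h + 3*x = y + 6) ∧ h > 3
Answer: WP = (3*h > y + 2 ∨ 3*h + 3*x = y + 6) ∧ h > 3


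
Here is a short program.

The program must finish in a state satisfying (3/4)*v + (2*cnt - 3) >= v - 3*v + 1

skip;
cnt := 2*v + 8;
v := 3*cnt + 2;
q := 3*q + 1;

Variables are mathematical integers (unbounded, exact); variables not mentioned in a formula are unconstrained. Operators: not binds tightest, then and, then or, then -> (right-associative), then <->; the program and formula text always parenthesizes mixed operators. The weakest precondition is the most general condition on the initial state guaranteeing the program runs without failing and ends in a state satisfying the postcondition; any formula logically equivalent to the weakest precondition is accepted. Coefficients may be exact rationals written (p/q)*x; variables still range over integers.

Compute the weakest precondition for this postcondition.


Working backward. After the program, the postcondition (3/4)*v + (2*cnt - 3) >= v - 3*v + 1 must hold; in canonical form it is 2*cnt + (11/4)*v >= 4.
Before q := 3*q + 1: 2*cnt + (11/4)*v >= 4
Before v := 3*cnt + 2: (41/4)*cnt >= -3/2
Before cnt := 2*v + 8: (41/2)*v >= -167/2
Before skip: (41/2)*v >= -167/2
Answer: WP = (41/2)*v >= -167/2


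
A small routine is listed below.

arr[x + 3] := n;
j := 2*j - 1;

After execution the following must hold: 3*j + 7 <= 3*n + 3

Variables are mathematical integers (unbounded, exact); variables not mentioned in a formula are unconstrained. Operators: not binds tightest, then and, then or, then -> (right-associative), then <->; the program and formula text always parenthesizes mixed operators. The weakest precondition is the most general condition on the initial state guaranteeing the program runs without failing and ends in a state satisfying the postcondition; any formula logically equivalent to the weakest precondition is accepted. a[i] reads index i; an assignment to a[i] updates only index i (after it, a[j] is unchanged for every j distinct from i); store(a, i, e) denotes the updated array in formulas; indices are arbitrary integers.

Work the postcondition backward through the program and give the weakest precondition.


Working backward. After the program, the postcondition 3*j + 7 <= 3*n + 3 must hold; in canonical form it is 3*j <= 3*n - 4.
Before j := 2*j - 1: 6*j <= 3*n - 1
Before arr[x + 3] := n: 6*j <= 3*n - 1
Answer: WP = 6*j <= 3*n - 1


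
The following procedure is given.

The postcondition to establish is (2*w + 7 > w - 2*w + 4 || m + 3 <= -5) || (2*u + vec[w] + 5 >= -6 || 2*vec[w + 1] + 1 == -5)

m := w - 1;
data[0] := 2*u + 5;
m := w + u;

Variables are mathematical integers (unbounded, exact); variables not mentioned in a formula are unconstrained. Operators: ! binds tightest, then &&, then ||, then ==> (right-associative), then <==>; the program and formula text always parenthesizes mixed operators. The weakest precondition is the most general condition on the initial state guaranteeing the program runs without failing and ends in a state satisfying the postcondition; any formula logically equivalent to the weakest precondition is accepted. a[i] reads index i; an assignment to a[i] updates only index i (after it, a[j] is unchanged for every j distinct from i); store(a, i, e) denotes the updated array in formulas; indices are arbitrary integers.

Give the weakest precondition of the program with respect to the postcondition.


Working backward. After the program, the postcondition (2*w + 7 > w - 2*w + 4 || m + 3 <= -5) || (2*u + vec[w] + 5 >= -6 || 2*vec[w + 1] + 1 == -5) must hold; in canonical form it is 3*w > -3 || m <= -8 || vec[w] + 2*u >= -11 || 2*vec[w + 1] == -6.
Before m := w + u: 3*w > -3 || u + w <= -8 || vec[w] + 2*u >= -11 || 2*vec[w + 1] == -6
Before data[0] := 2*u + 5: 3*w > -3 || u + w <= -8 || vec[w] + 2*u >= -11 || 2*vec[w + 1] == -6
Before m := w - 1: 3*w > -3 || u + w <= -8 || vec[w] + 2*u >= -11 || 2*vec[w + 1] == -6
Answer: WP = 3*w > -3 || u + w <= -8 || vec[w] + 2*u >= -11 || 2*vec[w + 1] == -6


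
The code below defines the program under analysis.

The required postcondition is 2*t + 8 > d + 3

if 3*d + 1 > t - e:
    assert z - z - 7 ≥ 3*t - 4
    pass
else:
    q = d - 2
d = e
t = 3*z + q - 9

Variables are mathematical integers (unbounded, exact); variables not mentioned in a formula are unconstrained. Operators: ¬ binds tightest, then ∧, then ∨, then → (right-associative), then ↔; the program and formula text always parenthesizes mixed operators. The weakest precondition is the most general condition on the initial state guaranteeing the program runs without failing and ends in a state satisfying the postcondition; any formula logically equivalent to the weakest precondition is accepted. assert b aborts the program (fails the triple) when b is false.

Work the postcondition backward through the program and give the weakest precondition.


Working backward. After the program, the postcondition 2*t + 8 > d + 3 must hold; in canonical form it is 2*t > d - 5.
Before t := 3*z + q - 9: 2*q + 6*z > d + 13
Before d := e: 2*q + 6*z > e + 13
Then branch requires 3*t ≤ -3 ∧ 2*q + 6*z > e + 13; else branch requires 2*d + 6*z > e + 17.
Before the if: (3*d + e > t - 1 → (3*t ≤ -3 ∧ 2*q + 6*z > e + 13)) ∧ ((¬(3*d + e > t - 1)) → 2*d + 6*z > e + 17)
Answer: WP = (3*d + e > t - 1 → (3*t ≤ -3 ∧ 2*q + 6*z > e + 13)) ∧ ((¬(3*d + e > t - 1)) → 2*d + 6*z > e + 17)


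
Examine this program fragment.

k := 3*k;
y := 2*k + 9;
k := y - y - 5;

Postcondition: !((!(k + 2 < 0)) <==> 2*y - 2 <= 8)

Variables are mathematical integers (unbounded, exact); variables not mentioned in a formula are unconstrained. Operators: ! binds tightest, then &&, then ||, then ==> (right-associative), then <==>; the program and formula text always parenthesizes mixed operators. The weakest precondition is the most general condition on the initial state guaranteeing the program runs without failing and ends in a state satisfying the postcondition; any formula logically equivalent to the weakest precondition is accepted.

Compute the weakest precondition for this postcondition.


Working backward. After the program, the postcondition !((!(k + 2 < 0)) <==> 2*y - 2 <= 8) must hold; in canonical form it is !((!(k < -2)) <==> 2*y <= 10).
Before k := y - y - 5: 2*y <= 10
Before y := 2*k + 9: 4*k <= -8
Before k := 3*k: 12*k <= -8
Answer: WP = 12*k <= -8


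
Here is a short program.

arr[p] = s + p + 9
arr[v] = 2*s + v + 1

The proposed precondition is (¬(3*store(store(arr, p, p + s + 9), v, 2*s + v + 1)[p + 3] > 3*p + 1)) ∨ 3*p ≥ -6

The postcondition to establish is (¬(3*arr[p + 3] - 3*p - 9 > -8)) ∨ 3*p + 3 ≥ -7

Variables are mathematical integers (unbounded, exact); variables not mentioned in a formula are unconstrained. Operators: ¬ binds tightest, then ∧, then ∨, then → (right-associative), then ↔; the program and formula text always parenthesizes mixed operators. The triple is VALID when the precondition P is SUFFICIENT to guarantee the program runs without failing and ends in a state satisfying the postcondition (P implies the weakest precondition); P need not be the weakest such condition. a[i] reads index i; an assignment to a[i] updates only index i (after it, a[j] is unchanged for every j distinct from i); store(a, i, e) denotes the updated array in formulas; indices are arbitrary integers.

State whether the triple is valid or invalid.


Working backward. After the program, the postcondition (¬(3*arr[p + 3] - 3*p - 9 > -8)) ∨ 3*p + 3 ≥ -7 must hold; in canonical form it is (¬(3*arr[p + 3] > 3*p + 1)) ∨ 3*p ≥ -10.
Before arr[v] := 2*s + v + 1: (¬(3*store(arr, v, 2*s + v + 1)[p + 3] > 3*p + 1)) ∨ 3*p ≥ -10
Before arr[p] := s + p + 9: (¬(3*store(store(arr, p, p + s + 9), v, 2*s + v + 1)[p + 3] > 3*p + 1)) ∨ 3*p ≥ -10
The weakest precondition is (¬(3*store(store(arr, p, p + s + 9), v, 2*s + v + 1)[p + 3] > 3*p + 1)) ∨ 3*p ≥ -10.
Check whether (¬(3*store(store(arr, p, p + s + 9), v, 2*s + v + 1)[p + 3] > 3*p + 1)) ∨ 3*p ≥ -6 implies it.
Every state satisfying the precondition satisfies the weakest precondition: the implication holds.
Answer: valid


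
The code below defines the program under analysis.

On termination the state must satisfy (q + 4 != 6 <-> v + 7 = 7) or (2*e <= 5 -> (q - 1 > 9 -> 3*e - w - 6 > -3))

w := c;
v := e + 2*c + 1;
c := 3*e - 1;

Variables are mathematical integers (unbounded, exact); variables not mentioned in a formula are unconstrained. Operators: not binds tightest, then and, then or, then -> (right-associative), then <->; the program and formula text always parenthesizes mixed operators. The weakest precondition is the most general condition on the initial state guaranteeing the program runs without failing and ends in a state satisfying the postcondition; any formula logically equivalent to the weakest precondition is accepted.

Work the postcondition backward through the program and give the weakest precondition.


Working backward. After the program, the postcondition (q + 4 != 6 <-> v + 7 = 7) or (2*e <= 5 -> (q - 1 > 9 -> 3*e - w - 6 > -3)) must hold; in canonical form it is (q != 2 <-> v = 0) or (2*e <= 5 -> (q > 10 -> 3*e > w + 3)).
Before c := 3*e - 1: (q != 2 <-> v = 0) or (2*e <= 5 -> (q > 10 -> 3*e > w + 3))
Before v := e + 2*c + 1: (q != 2 <-> 2*c + e = -1) or (2*e <= 5 -> (q > 10 -> 3*e > w + 3))
Before w := c: (q != 2 <-> 2*c + e = -1) or (2*e <= 5 -> (q > 10 -> 3*e > c + 3))
Answer: WP = (q != 2 <-> 2*c + e = -1) or (2*e <= 5 -> (q > 10 -> 3*e > c + 3))


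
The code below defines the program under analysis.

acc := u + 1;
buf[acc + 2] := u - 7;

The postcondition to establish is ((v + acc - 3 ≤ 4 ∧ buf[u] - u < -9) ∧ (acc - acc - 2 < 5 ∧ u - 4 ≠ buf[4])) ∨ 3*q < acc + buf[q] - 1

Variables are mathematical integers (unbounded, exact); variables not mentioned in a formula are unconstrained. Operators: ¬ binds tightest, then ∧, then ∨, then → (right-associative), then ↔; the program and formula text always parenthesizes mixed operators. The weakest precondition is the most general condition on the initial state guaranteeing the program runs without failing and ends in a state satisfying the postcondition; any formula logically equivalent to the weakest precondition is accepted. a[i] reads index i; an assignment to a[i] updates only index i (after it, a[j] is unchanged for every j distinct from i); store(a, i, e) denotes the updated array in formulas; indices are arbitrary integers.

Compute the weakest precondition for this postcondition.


Working backward. After the program, the postcondition ((v + acc - 3 ≤ 4 ∧ buf[u] - u < -9) ∧ (acc - acc - 2 < 5 ∧ u - 4 ≠ buf[4])) ∨ 3*q < acc + buf[q] - 1 must hold; in canonical form it is (acc + v ≤ 7 ∧ buf[u] < u - 9 ∧ u ≠ buf[4] + 4) ∨ 3*q < buf[q] + acc - 1.
Before buf[acc + 2] := u - 7: (acc + v ≤ 7 ∧ store(buf, acc + 2, u - 7)[u] < u - 9 ∧ u ≠ store(buf, acc + 2, u - 7)[4] + 4) ∨ 3*q < store(buf, acc + 2, u - 7)[q] + acc - 1
Before acc := u + 1: (u + v ≤ 6 ∧ store(buf, u + 3, u - 7)[u] < u - 9 ∧ u ≠ store(buf, u + 3, u - 7)[4] + 4) ∨ 3*q < store(buf, u + 3, u - 7)[q] + u
Answer: WP = (u + v ≤ 6 ∧ store(buf, u + 3, u - 7)[u] < u - 9 ∧ u ≠ store(buf, u + 3, u - 7)[4] + 4) ∨ 3*q < store(buf, u + 3, u - 7)[q] + u
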